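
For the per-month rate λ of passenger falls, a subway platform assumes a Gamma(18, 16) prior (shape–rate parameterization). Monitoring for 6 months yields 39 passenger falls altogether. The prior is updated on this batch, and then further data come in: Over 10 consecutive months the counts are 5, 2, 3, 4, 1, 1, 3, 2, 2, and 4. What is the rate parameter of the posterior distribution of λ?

32

Total count 39 over total exposure 6 months.
After the first batch: Gamma(18 + 39, 16 + 6) = Gamma(57, 22).
Total count: 5 + 2 + 3 + 4 + 1 + 1 + 3 + 2 + 2 + 4 = 27.
Total exposure: 10 months.
After the second batch: Gamma(57 + 27, 22 + 10) = Gamma(84, 32).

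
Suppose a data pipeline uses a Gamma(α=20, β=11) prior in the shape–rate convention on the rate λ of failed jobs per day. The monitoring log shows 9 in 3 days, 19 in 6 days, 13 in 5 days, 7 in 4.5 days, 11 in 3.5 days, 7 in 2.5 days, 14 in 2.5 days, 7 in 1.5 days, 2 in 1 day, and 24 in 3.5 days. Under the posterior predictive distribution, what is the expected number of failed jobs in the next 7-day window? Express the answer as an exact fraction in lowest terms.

931/44

Total count: 9 + 19 + 13 + 7 + 11 + 7 + 14 + 7 + 2 + 24 = 113.
Total exposure: 3 + 6 + 5 + 4.5 + 3.5 + 2.5 + 2.5 + 1.5 + 1 + 3.5 = 33 days.
Posterior: α' = 20 + 113 = 133, β' = 11 + 33 = 44.
Predictive mean over a 7-day window = T·E[λ|data] = 7·133/44 = 931/44.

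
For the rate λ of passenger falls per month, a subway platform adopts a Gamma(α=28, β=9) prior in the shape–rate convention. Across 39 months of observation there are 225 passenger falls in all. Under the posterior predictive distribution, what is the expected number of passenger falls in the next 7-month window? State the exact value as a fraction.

1771/48

Total count 225 over total exposure 39 months.
By Gamma–Poisson conjugacy, the posterior is Gamma(α + Σx, β + Σt) = Gamma(28 + 225, 9 + 39) = Gamma(253, 48).
Predictive mean over a 7-month window = T·E[λ|data] = 7·253/48 = 1771/48.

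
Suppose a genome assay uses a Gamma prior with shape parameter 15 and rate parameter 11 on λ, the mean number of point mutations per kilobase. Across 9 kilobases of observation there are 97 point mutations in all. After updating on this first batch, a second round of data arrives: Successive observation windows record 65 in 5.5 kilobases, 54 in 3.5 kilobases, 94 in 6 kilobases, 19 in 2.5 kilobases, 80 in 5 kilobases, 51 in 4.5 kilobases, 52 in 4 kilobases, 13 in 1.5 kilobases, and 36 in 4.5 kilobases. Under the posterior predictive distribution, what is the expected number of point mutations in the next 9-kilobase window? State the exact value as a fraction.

Total count 97 over total exposure 9 kilobases.
After the first batch: Gamma(15 + 97, 11 + 9) = Gamma(112, 20).
Total count: 65 + 54 + 94 + 19 + 80 + 51 + 52 + 13 + 36 = 464.
Total exposure: 5.5 + 3.5 + 6 + 2.5 + 5 + 4.5 + 4 + 1.5 + 4.5 = 37 kilobases.
After the second batch: Gamma(112 + 464, 20 + 37) = Gamma(576, 57).
Predictive mean over a 9-kilobase window = T·E[λ|data] = 9·576/57 = 1728/19.

1728/19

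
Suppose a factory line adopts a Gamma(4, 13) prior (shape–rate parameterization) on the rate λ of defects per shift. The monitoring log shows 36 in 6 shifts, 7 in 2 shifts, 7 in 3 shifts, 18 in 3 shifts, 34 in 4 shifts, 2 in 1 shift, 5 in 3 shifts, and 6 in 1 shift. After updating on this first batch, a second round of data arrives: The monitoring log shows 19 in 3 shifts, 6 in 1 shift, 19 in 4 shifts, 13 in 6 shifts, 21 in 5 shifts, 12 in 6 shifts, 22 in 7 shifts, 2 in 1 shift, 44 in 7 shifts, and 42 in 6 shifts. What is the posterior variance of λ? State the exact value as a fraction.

Total count: 36 + 7 + 7 + 18 + 34 + 2 + 5 + 6 = 115.
Total exposure: 6 + 2 + 3 + 3 + 4 + 1 + 3 + 1 = 23 shifts.
After the first batch: Gamma(4 + 115, 13 + 23) = Gamma(119, 36).
Total count: 19 + 6 + 19 + 13 + 21 + 12 + 22 + 2 + 44 + 42 = 200.
Total exposure: 3 + 1 + 4 + 6 + 5 + 6 + 7 + 1 + 7 + 6 = 46 shifts.
After the second batch: Gamma(119 + 200, 36 + 46) = Gamma(319, 82).
Posterior variance = α'/β'² = 319/6724.

319/6724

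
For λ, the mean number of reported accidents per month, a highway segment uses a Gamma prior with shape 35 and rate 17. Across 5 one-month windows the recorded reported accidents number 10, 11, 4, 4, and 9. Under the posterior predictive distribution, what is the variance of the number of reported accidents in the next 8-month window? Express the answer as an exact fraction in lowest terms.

Total count: 10 + 11 + 4 + 4 + 9 = 38.
Total exposure: 5 months.
The Gamma prior is conjugate for the Poisson rate, so λ | data ~ Gamma(35+38, 17+5) = Gamma(73, 22).
The posterior predictive for a window of length T is Negative Binomial with variance T·α'·(β'+T)/β'² = 8·73·30/484 = 4380/121.

4380/121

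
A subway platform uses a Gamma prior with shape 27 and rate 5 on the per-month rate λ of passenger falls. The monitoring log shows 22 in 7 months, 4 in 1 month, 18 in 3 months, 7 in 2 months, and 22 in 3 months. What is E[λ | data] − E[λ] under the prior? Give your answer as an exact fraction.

Total count: 22 + 4 + 18 + 7 + 22 = 73.
Total exposure: 7 + 1 + 3 + 2 + 3 = 16 months.
Conjugate update: add total count to the shape and total exposure to the rate, giving Gamma(100, 21).
Posterior mean = 100/21 = 100/21; prior mean = 27/5 = 27/5. Difference = 100/21 − 27/5 = -67/105.

-67/105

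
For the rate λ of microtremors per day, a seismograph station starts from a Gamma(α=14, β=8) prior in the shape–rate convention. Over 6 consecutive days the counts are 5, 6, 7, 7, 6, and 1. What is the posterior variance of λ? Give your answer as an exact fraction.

23/98

Total count: 5 + 6 + 7 + 7 + 6 + 1 = 32.
Total exposure: 6 days.
Conjugate update: add total count to the shape and total exposure to the rate, giving Gamma(46, 14).
Posterior variance = α'/β'² = 46/196 = 23/98.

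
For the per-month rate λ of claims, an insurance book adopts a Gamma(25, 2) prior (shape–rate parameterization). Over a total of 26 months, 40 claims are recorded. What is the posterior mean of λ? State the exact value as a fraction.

Total count 40 over total exposure 26 months.
Gamma(α, β) with Poisson data over total exposure Σt gives posterior Gamma(α+Σx, β+Σt) = Gamma(65, 28).
Posterior mean = α'/β' = 65/28.

65/28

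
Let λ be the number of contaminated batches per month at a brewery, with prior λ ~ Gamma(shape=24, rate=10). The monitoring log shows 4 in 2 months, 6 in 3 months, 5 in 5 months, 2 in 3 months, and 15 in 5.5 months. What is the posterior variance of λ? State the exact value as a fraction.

Total count: 4 + 6 + 5 + 2 + 15 = 32.
Total exposure: 2 + 3 + 5 + 3 + 5.5 = 18.5 months.
Conjugate update: add total count to the shape and total exposure to the rate, giving Gamma(56, 57/2).
Posterior variance = α'/β'² = 56/(3249/4) = 224/3249.

224/3249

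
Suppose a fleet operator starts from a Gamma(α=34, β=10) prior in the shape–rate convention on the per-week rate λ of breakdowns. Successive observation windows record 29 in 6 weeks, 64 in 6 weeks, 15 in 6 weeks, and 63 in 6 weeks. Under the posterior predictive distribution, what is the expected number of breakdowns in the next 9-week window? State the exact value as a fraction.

Total count: 29 + 64 + 15 + 63 = 171.
Total exposure: 6 + 6 + 6 + 6 = 24 weeks.
The Gamma prior is conjugate for the Poisson rate, so λ | data ~ Gamma(34+171, 10+24) = Gamma(205, 34).
Predictive mean over a 9-week window = T·E[λ|data] = 9·205/34 = 1845/34.

1845/34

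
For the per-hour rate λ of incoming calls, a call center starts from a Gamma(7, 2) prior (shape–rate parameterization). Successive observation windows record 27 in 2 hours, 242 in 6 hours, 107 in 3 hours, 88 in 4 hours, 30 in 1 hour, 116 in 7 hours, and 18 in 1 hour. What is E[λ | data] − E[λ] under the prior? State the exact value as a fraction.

272/13

Total count: 27 + 242 + 107 + 88 + 30 + 116 + 18 = 628.
Total exposure: 2 + 6 + 3 + 4 + 1 + 7 + 1 = 24 hours.
Conjugate update: add total count to the shape and total exposure to the rate, giving Gamma(635, 26).
Posterior mean = 635/26 = 635/26; prior mean = 7/2 = 7/2. Difference = 635/26 − 7/2 = 272/13.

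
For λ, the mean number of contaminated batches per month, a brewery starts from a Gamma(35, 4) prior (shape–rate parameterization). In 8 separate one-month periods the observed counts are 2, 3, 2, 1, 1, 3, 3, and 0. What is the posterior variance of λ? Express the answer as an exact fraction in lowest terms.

25/72

Total count: 2 + 3 + 2 + 1 + 1 + 3 + 3 + 0 = 15.
Total exposure: 8 months.
By Gamma–Poisson conjugacy, the posterior is Gamma(α + Σx, β + Σt) = Gamma(35 + 15, 4 + 8) = Gamma(50, 12).
Posterior variance = α'/β'² = 50/144 = 25/72.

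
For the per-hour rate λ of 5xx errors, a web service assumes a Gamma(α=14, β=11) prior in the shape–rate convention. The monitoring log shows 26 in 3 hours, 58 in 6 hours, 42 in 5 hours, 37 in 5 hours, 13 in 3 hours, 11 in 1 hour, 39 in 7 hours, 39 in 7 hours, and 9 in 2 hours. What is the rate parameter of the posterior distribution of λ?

50

Total count: 26 + 58 + 42 + 37 + 13 + 11 + 39 + 39 + 9 = 274.
Total exposure: 3 + 6 + 5 + 5 + 3 + 1 + 7 + 7 + 2 = 39 hours.
The Gamma prior is conjugate for the Poisson rate, so λ | data ~ Gamma(14+274, 11+39) = Gamma(288, 50).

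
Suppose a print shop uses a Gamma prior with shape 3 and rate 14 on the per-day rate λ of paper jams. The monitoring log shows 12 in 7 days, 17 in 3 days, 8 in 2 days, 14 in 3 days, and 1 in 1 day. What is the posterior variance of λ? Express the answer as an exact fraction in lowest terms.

Total count: 12 + 17 + 8 + 14 + 1 = 52.
Total exposure: 7 + 3 + 2 + 3 + 1 = 16 days.
Gamma(α, β) with Poisson data over total exposure Σt gives posterior Gamma(α+Σx, β+Σt) = Gamma(55, 30).
Posterior variance = α'/β'² = 55/900 = 11/180.

11/180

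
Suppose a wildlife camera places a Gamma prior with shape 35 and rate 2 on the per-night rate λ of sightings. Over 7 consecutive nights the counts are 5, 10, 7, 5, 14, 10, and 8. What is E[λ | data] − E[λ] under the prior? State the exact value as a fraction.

-127/18

Total count: 5 + 10 + 7 + 5 + 14 + 10 + 8 = 59.
Total exposure: 7 nights.
The Gamma prior is conjugate for the Poisson rate, so λ | data ~ Gamma(35+59, 2+7) = Gamma(94, 9).
Posterior mean = 94/9 = 94/9; prior mean = 35/2 = 35/2. Difference = 94/9 − 35/2 = -127/18.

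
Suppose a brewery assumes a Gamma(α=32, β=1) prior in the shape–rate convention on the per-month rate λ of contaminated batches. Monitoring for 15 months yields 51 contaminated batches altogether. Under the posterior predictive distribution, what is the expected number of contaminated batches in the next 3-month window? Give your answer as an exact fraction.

249/16

Total count 51 over total exposure 15 months.
Posterior: α' = 32 + 51 = 83, β' = 1 + 15 = 16.
Predictive mean over a 3-month window = T·E[λ|data] = 3·83/16 = 249/16.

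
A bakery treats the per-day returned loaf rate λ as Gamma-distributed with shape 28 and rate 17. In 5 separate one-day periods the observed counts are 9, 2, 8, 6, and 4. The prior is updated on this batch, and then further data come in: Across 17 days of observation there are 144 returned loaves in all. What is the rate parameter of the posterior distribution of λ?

Total count: 9 + 2 + 8 + 6 + 4 = 29.
Total exposure: 5 days.
After the first batch: Gamma(28 + 29, 17 + 5) = Gamma(57, 22).
Total count 144 over total exposure 17 days.
After the second batch: Gamma(57 + 144, 22 + 17) = Gamma(201, 39).

39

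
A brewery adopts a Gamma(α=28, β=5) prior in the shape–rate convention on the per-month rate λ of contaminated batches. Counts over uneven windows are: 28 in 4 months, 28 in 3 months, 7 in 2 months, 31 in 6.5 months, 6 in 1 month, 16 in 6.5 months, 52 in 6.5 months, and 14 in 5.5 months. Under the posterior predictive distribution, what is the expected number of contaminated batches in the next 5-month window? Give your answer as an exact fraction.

105/4

Total count: 28 + 28 + 7 + 31 + 6 + 16 + 52 + 14 = 182.
Total exposure: 4 + 3 + 2 + 6.5 + 1 + 6.5 + 6.5 + 5.5 = 35 months.
By Gamma–Poisson conjugacy, the posterior is Gamma(α + Σx, β + Σt) = Gamma(28 + 182, 5 + 35) = Gamma(210, 40).
Predictive mean over a 5-month window = T·E[λ|data] = 5·210/40 = 105/4.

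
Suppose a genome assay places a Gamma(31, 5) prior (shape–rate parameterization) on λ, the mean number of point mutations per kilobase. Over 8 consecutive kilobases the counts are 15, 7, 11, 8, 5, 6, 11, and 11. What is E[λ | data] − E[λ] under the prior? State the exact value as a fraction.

122/65

Total count: 15 + 7 + 11 + 8 + 5 + 6 + 11 + 11 = 74.
Total exposure: 8 kilobases.
Conjugate update: add total count to the shape and total exposure to the rate, giving Gamma(105, 13).
Posterior mean = 105/13 = 105/13; prior mean = 31/5 = 31/5. Difference = 105/13 − 31/5 = 122/65.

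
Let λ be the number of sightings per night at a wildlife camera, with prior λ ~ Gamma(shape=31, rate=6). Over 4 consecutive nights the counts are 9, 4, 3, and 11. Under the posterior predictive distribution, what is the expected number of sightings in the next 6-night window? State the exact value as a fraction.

174/5

Total count: 9 + 4 + 3 + 11 = 27.
Total exposure: 4 nights.
Conjugate update: add total count to the shape and total exposure to the rate, giving Gamma(58, 10).
Predictive mean over a 6-night window = T·E[λ|data] = 6·58/10 = 174/5.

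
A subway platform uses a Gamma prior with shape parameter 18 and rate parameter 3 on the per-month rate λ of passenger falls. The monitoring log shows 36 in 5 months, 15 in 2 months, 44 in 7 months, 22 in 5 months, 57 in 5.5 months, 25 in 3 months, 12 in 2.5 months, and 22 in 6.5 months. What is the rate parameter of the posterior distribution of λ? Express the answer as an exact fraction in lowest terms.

Total count: 36 + 15 + 44 + 22 + 57 + 25 + 12 + 22 = 233.
Total exposure: 5 + 2 + 7 + 5 + 5.5 + 3 + 2.5 + 6.5 = 36.5 months.
By Gamma–Poisson conjugacy, the posterior is Gamma(α + Σx, β + Σt) = Gamma(18 + 233, 3 + 36.5) = Gamma(251, 79/2).

79/2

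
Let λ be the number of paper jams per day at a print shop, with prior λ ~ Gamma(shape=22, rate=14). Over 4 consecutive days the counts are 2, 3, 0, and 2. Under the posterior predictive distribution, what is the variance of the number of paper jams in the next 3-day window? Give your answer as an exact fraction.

203/36

Total count: 2 + 3 + 0 + 2 = 7.
Total exposure: 4 days.
By Gamma–Poisson conjugacy, the posterior is Gamma(α + Σx, β + Σt) = Gamma(22 + 7, 14 + 4) = Gamma(29, 18).
The posterior predictive for a window of length T is Negative Binomial with variance T·α'·(β'+T)/β'² = 3·29·21/324 = 203/36.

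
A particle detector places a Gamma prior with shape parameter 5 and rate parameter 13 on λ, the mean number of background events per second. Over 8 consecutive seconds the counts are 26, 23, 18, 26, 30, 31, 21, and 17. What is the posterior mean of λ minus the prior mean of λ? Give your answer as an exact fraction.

Total count: 26 + 23 + 18 + 26 + 30 + 31 + 21 + 17 = 192.
Total exposure: 8 seconds.
Posterior: α' = 5 + 192 = 197, β' = 13 + 8 = 21.
Posterior mean = 197/21 = 197/21; prior mean = 5/13 = 5/13. Difference = 197/21 − 5/13 = 2456/273.

2456/273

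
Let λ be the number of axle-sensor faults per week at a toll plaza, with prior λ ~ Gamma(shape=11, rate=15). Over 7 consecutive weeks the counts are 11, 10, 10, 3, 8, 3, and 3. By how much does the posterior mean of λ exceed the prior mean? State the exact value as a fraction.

Total count: 11 + 10 + 10 + 3 + 8 + 3 + 3 = 48.
Total exposure: 7 weeks.
The Gamma prior is conjugate for the Poisson rate, so λ | data ~ Gamma(11+48, 15+7) = Gamma(59, 22).
Posterior mean = 59/22 = 59/22; prior mean = 11/15 = 11/15. Difference = 59/22 − 11/15 = 643/330.

643/330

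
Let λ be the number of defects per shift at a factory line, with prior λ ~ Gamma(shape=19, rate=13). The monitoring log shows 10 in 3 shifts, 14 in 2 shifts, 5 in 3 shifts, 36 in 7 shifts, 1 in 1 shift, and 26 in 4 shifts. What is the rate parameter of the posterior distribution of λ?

Total count: 10 + 14 + 5 + 36 + 1 + 26 = 92.
Total exposure: 3 + 2 + 3 + 7 + 1 + 4 = 20 shifts.
By Gamma–Poisson conjugacy, the posterior is Gamma(α + Σx, β + Σt) = Gamma(19 + 92, 13 + 20) = Gamma(111, 33).

33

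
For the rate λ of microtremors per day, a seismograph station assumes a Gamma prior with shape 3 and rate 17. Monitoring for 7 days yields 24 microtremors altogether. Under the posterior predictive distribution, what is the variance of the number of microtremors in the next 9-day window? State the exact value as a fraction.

Total count 24 over total exposure 7 days.
By Gamma–Poisson conjugacy, the posterior is Gamma(α + Σx, β + Σt) = Gamma(3 + 24, 17 + 7) = Gamma(27, 24).
The posterior predictive for a window of length T is Negative Binomial with variance T·α'·(β'+T)/β'² = 9·27·33/576 = 891/64.

891/64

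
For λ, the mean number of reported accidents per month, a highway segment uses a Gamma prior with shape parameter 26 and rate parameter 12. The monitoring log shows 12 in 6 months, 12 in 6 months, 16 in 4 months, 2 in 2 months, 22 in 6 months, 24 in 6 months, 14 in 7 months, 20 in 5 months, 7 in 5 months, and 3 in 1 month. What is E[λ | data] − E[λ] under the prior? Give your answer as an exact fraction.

Total count: 12 + 12 + 16 + 2 + 22 + 24 + 14 + 20 + 7 + 3 = 132.
Total exposure: 6 + 6 + 4 + 2 + 6 + 6 + 7 + 5 + 5 + 1 = 48 months.
Conjugate update: add total count to the shape and total exposure to the rate, giving Gamma(158, 60).
Posterior mean = 158/60 = 79/30; prior mean = 26/12 = 13/6. Difference = 79/30 − 13/6 = 7/15.

7/15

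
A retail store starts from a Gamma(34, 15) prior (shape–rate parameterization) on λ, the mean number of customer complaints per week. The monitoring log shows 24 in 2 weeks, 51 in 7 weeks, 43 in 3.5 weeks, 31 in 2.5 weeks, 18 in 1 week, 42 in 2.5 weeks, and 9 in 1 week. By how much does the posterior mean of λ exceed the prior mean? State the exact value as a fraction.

1738/345

Total count: 24 + 51 + 43 + 31 + 18 + 42 + 9 = 218.
Total exposure: 2 + 7 + 3.5 + 2.5 + 1 + 2.5 + 1 = 19.5 weeks.
The Gamma prior is conjugate for the Poisson rate, so λ | data ~ Gamma(34+218, 15+19.5) = Gamma(252, 69/2).
Posterior mean = 252/(69/2) = 168/23; prior mean = 34/15 = 34/15. Difference = 168/23 − 34/15 = 1738/345.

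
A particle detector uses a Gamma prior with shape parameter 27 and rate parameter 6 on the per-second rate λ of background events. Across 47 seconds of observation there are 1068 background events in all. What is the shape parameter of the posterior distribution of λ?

1095

Total count 1068 over total exposure 47 seconds.
Conjugate update: add total count to the shape and total exposure to the rate, giving Gamma(1095, 53).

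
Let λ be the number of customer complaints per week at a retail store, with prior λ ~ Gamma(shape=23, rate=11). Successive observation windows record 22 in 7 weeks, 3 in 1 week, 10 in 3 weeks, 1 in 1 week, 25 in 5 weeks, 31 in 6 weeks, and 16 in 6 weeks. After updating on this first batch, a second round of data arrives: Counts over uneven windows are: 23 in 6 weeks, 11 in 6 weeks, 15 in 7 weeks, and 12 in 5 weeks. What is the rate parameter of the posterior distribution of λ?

64

Total count: 22 + 3 + 10 + 1 + 25 + 31 + 16 = 108.
Total exposure: 7 + 1 + 3 + 1 + 5 + 6 + 6 = 29 weeks.
After the first batch: Gamma(23 + 108, 11 + 29) = Gamma(131, 40).
Total count: 23 + 11 + 15 + 12 = 61.
Total exposure: 6 + 6 + 7 + 5 = 24 weeks.
After the second batch: Gamma(131 + 61, 40 + 24) = Gamma(192, 64).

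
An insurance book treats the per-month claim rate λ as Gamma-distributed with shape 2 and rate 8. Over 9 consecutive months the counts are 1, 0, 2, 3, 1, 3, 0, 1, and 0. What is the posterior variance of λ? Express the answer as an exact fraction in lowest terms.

13/289

Total count: 1 + 0 + 2 + 3 + 1 + 3 + 0 + 1 + 0 = 11.
Total exposure: 9 months.
Gamma(α, β) with Poisson data over total exposure Σt gives posterior Gamma(α+Σx, β+Σt) = Gamma(13, 17).
Posterior variance = α'/β'² = 13/289.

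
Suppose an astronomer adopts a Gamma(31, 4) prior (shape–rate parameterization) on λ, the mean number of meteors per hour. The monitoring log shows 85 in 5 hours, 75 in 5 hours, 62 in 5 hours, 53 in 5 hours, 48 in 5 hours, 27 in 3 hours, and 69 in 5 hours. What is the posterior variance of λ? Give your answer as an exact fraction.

450/1369

Total count: 85 + 75 + 62 + 53 + 48 + 27 + 69 = 419.
Total exposure: 5 + 5 + 5 + 5 + 5 + 3 + 5 = 33 hours.
Gamma(α, β) with Poisson data over total exposure Σt gives posterior Gamma(α+Σx, β+Σt) = Gamma(450, 37).
Posterior variance = α'/β'² = 450/1369.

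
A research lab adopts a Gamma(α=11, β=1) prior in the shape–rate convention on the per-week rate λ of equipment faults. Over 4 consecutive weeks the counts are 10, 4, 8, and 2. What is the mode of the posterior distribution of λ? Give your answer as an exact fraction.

34/5

Total count: 10 + 4 + 8 + 2 = 24.
Total exposure: 4 weeks.
By Gamma–Poisson conjugacy, the posterior is Gamma(α + Σx, β + Σt) = Gamma(11 + 24, 1 + 4) = Gamma(35, 5).
Posterior mode = (α'−1)/β' = 34/5.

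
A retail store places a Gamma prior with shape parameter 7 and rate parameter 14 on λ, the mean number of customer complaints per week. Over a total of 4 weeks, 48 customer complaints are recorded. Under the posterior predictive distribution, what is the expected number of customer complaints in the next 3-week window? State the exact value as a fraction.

Total count 48 over total exposure 4 weeks.
Posterior: α' = 7 + 48 = 55, β' = 14 + 4 = 18.
Predictive mean over a 3-week window = T·E[λ|data] = 3·55/18 = 55/6.

55/6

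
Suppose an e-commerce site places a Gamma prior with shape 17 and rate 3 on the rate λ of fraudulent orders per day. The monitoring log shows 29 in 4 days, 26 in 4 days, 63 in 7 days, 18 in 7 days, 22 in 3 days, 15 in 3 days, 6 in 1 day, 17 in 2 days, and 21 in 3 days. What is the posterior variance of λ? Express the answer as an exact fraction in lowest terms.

234/1369

Total count: 29 + 26 + 63 + 18 + 22 + 15 + 6 + 17 + 21 = 217.
Total exposure: 4 + 4 + 7 + 7 + 3 + 3 + 1 + 2 + 3 = 34 days.
Posterior: α' = 17 + 217 = 234, β' = 3 + 34 = 37.
Posterior variance = α'/β'² = 234/1369.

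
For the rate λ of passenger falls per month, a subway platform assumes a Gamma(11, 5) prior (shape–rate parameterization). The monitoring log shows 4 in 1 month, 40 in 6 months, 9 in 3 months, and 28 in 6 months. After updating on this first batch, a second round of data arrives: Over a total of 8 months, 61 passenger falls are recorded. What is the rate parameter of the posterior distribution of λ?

Total count: 4 + 40 + 9 + 28 = 81.
Total exposure: 1 + 6 + 3 + 6 = 16 months.
After the first batch: Gamma(11 + 81, 5 + 16) = Gamma(92, 21).
Total count 61 over total exposure 8 months.
After the second batch: Gamma(92 + 61, 21 + 8) = Gamma(153, 29).

29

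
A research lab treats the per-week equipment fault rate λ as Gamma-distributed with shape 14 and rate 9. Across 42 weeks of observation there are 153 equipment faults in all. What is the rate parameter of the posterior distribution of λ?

51

Total count 153 over total exposure 42 weeks.
The Gamma prior is conjugate for the Poisson rate, so λ | data ~ Gamma(14+153, 9+42) = Gamma(167, 51).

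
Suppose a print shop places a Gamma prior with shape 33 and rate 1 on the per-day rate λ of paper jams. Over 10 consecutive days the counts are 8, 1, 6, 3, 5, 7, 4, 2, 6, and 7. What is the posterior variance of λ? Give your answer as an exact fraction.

Total count: 8 + 1 + 6 + 3 + 5 + 7 + 4 + 2 + 6 + 7 = 49.
Total exposure: 10 days.
By Gamma–Poisson conjugacy, the posterior is Gamma(α + Σx, β + Σt) = Gamma(33 + 49, 1 + 10) = Gamma(82, 11).
Posterior variance = α'/β'² = 82/121.

82/121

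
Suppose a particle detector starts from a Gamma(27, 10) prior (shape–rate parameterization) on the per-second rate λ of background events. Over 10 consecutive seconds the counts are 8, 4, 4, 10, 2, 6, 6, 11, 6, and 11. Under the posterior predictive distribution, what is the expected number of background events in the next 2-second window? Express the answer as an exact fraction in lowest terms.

19/2

Total count: 8 + 4 + 4 + 10 + 2 + 6 + 6 + 11 + 6 + 11 = 68.
Total exposure: 10 seconds.
Gamma(α, β) with Poisson data over total exposure Σt gives posterior Gamma(α+Σx, β+Σt) = Gamma(95, 20).
Predictive mean over a 2-second window = T·E[λ|data] = 2·95/20 = 19/2.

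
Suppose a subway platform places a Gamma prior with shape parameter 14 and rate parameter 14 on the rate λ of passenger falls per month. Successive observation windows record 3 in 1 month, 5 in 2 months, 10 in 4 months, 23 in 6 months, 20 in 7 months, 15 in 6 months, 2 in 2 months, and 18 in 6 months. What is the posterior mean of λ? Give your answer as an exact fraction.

55/24

Total count: 3 + 5 + 10 + 23 + 20 + 15 + 2 + 18 = 96.
Total exposure: 1 + 2 + 4 + 6 + 7 + 6 + 2 + 6 = 34 months.
By Gamma–Poisson conjugacy, the posterior is Gamma(α + Σx, β + Σt) = Gamma(14 + 96, 14 + 34) = Gamma(110, 48).
Posterior mean = α'/β' = 110/48 = 55/24.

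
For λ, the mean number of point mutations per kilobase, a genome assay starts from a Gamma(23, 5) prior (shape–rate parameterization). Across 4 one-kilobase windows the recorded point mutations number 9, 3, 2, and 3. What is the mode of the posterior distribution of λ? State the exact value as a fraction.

13/3

Total count: 9 + 3 + 2 + 3 = 17.
Total exposure: 4 kilobases.
Posterior: α' = 23 + 17 = 40, β' = 5 + 4 = 9.
Posterior mode = (α'−1)/β' = 39/9 = 13/3.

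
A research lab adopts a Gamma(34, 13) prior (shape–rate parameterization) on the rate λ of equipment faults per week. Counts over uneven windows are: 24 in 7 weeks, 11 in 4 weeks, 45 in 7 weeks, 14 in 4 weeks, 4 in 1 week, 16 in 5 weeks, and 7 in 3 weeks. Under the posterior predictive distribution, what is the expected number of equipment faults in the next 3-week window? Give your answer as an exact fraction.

Total count: 24 + 11 + 45 + 14 + 4 + 16 + 7 = 121.
Total exposure: 7 + 4 + 7 + 4 + 1 + 5 + 3 = 31 weeks.
Gamma(α, β) with Poisson data over total exposure Σt gives posterior Gamma(α+Σx, β+Σt) = Gamma(155, 44).
Predictive mean over a 3-week window = T·E[λ|data] = 3·155/44 = 465/44.

465/44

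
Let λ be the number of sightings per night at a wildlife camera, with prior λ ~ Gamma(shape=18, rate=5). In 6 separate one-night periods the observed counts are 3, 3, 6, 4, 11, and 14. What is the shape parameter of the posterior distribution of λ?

59

Total count: 3 + 3 + 6 + 4 + 11 + 14 = 41.
Total exposure: 6 nights.
The Gamma prior is conjugate for the Poisson rate, so λ | data ~ Gamma(18+41, 5+6) = Gamma(59, 11).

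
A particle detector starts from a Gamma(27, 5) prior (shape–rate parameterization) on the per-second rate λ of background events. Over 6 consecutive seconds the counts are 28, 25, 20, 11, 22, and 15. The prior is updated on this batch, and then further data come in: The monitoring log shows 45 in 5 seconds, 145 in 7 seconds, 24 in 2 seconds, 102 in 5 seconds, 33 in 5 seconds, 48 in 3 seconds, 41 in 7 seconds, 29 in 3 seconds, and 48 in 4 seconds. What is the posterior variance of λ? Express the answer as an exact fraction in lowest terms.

51/208

Total count: 28 + 25 + 20 + 11 + 22 + 15 = 121.
Total exposure: 6 seconds.
After the first batch: Gamma(27 + 121, 5 + 6) = Gamma(148, 11).
Total count: 45 + 145 + 24 + 102 + 33 + 48 + 41 + 29 + 48 = 515.
Total exposure: 5 + 7 + 2 + 5 + 5 + 3 + 7 + 3 + 4 = 41 seconds.
After the second batch: Gamma(148 + 515, 11 + 41) = Gamma(663, 52).
Posterior variance = α'/β'² = 663/2704 = 51/208.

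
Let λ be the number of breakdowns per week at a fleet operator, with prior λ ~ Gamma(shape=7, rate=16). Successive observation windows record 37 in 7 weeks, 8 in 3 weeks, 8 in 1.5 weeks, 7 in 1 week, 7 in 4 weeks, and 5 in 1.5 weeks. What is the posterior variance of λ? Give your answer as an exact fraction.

79/1156

Total count: 37 + 8 + 8 + 7 + 7 + 5 = 72.
Total exposure: 7 + 3 + 1.5 + 1 + 4 + 1.5 = 18 weeks.
By Gamma–Poisson conjugacy, the posterior is Gamma(α + Σx, β + Σt) = Gamma(7 + 72, 16 + 18) = Gamma(79, 34).
Posterior variance = α'/β'² = 79/1156.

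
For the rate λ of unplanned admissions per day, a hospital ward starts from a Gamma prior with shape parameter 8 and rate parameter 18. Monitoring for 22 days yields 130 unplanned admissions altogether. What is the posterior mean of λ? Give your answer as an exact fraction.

69/20

Total count 130 over total exposure 22 days.
The Gamma prior is conjugate for the Poisson rate, so λ | data ~ Gamma(8+130, 18+22) = Gamma(138, 40).
Posterior mean = α'/β' = 138/40 = 69/20.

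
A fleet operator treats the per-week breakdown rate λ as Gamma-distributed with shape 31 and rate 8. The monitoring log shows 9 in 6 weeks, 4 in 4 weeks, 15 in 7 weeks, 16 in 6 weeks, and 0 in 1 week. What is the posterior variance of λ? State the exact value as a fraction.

Total count: 9 + 4 + 15 + 16 + 0 = 44.
Total exposure: 6 + 4 + 7 + 6 + 1 = 24 weeks.
By Gamma–Poisson conjugacy, the posterior is Gamma(α + Σx, β + Σt) = Gamma(31 + 44, 8 + 24) = Gamma(75, 32).
Posterior variance = α'/β'² = 75/1024.

75/1024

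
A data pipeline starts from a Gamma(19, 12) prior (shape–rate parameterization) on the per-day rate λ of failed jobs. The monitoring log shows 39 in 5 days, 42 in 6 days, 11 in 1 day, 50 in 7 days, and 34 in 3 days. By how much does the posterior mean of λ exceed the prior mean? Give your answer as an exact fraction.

847/204

Total count: 39 + 42 + 11 + 50 + 34 = 176.
Total exposure: 5 + 6 + 1 + 7 + 3 = 22 days.
Posterior: α' = 19 + 176 = 195, β' = 12 + 22 = 34.
Posterior mean = 195/34 = 195/34; prior mean = 19/12 = 19/12. Difference = 195/34 − 19/12 = 847/204.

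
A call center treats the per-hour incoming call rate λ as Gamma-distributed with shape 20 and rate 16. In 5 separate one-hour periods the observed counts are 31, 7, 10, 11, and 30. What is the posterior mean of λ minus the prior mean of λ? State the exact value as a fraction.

331/84

Total count: 31 + 7 + 10 + 11 + 30 = 89.
Total exposure: 5 hours.
By Gamma–Poisson conjugacy, the posterior is Gamma(α + Σx, β + Σt) = Gamma(20 + 89, 16 + 5) = Gamma(109, 21).
Posterior mean = 109/21 = 109/21; prior mean = 20/16 = 5/4. Difference = 109/21 − 5/4 = 331/84.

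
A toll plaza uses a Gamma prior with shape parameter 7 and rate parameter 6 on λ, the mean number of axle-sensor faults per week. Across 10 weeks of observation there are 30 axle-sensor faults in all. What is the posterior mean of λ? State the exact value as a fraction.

37/16

Total count 30 over total exposure 10 weeks.
Posterior: α' = 7 + 30 = 37, β' = 6 + 10 = 16.
Posterior mean = α'/β' = 37/16.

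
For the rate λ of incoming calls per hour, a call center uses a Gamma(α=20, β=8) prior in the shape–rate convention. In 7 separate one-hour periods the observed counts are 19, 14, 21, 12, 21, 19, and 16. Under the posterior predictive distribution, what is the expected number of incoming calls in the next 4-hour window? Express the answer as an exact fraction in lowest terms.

Total count: 19 + 14 + 21 + 12 + 21 + 19 + 16 = 122.
Total exposure: 7 hours.
Conjugate update: add total count to the shape and total exposure to the rate, giving Gamma(142, 15).
Predictive mean over a 4-hour window = T·E[λ|data] = 4·142/15 = 568/15.

568/15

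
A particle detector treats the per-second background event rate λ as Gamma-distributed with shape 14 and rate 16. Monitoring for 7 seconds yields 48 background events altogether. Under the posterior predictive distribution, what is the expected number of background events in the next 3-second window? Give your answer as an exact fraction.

Total count 48 over total exposure 7 seconds.
By Gamma–Poisson conjugacy, the posterior is Gamma(α + Σx, β + Σt) = Gamma(14 + 48, 16 + 7) = Gamma(62, 23).
Predictive mean over a 3-second window = T·E[λ|data] = 3·62/23 = 186/23.

186/23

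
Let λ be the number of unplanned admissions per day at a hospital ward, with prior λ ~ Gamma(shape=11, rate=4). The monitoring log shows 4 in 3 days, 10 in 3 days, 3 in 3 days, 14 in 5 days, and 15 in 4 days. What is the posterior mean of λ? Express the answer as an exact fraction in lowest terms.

Total count: 4 + 10 + 3 + 14 + 15 = 46.
Total exposure: 3 + 3 + 3 + 5 + 4 = 18 days.
Conjugate update: add total count to the shape and total exposure to the rate, giving Gamma(57, 22).
Posterior mean = α'/β' = 57/22.

57/22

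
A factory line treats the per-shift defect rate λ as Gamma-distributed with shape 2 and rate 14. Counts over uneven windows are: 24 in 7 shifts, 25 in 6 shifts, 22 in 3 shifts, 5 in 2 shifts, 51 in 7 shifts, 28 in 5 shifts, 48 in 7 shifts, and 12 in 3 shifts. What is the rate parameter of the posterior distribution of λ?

Total count: 24 + 25 + 22 + 5 + 51 + 28 + 48 + 12 = 215.
Total exposure: 7 + 6 + 3 + 2 + 7 + 5 + 7 + 3 = 40 shifts.
Posterior: α' = 2 + 215 = 217, β' = 14 + 40 = 54.

54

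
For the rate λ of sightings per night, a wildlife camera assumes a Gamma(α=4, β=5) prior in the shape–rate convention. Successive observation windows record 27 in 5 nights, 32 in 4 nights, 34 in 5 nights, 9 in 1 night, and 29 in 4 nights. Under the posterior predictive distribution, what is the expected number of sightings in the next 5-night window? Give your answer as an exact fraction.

225/8

Total count: 27 + 32 + 34 + 9 + 29 = 131.
Total exposure: 5 + 4 + 5 + 1 + 4 = 19 nights.
By Gamma–Poisson conjugacy, the posterior is Gamma(α + Σx, β + Σt) = Gamma(4 + 131, 5 + 19) = Gamma(135, 24).
Predictive mean over a 5-night window = T·E[λ|data] = 5·135/24 = 225/8.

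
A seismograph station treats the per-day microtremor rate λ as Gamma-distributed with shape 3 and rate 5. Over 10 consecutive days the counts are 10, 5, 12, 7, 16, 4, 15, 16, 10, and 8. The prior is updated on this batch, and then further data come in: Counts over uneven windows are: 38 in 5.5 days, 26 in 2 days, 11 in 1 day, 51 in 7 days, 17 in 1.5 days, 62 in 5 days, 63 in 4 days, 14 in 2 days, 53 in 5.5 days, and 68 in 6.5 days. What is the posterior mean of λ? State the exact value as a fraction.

509/55

Total count: 10 + 5 + 12 + 7 + 16 + 4 + 15 + 16 + 10 + 8 = 103.
Total exposure: 10 days.
After the first batch: Gamma(3 + 103, 5 + 10) = Gamma(106, 15).
Total count: 38 + 26 + 11 + 51 + 17 + 62 + 63 + 14 + 53 + 68 = 403.
Total exposure: 5.5 + 2 + 1 + 7 + 1.5 + 5 + 4 + 2 + 5.5 + 6.5 = 40 days.
After the second batch: Gamma(106 + 403, 15 + 40) = Gamma(509, 55).
Posterior mean = α'/β' = 509/55.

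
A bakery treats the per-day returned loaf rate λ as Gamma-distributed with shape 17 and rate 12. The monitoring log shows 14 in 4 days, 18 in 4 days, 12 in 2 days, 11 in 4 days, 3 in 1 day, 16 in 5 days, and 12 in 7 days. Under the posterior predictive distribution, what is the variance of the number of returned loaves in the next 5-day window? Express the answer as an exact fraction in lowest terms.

Total count: 14 + 18 + 12 + 11 + 3 + 16 + 12 = 86.
Total exposure: 4 + 4 + 2 + 4 + 1 + 5 + 7 = 27 days.
Conjugate update: add total count to the shape and total exposure to the rate, giving Gamma(103, 39).
The posterior predictive for a window of length T is Negative Binomial with variance T·α'·(β'+T)/β'² = 5·103·44/1521 = 22660/1521.

22660/1521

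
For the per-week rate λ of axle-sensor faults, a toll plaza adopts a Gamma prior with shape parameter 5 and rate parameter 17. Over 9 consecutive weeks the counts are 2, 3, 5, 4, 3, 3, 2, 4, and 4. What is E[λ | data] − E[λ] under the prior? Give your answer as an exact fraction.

Total count: 2 + 3 + 5 + 4 + 3 + 3 + 2 + 4 + 4 = 30.
Total exposure: 9 weeks.
Conjugate update: add total count to the shape and total exposure to the rate, giving Gamma(35, 26).
Posterior mean = 35/26 = 35/26; prior mean = 5/17 = 5/17. Difference = 35/26 − 5/17 = 465/442.

465/442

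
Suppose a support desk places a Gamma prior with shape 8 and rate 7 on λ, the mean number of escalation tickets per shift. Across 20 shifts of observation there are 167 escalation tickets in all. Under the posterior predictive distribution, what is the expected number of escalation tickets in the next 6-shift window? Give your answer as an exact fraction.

Total count 167 over total exposure 20 shifts.
Posterior: α' = 8 + 167 = 175, β' = 7 + 20 = 27.
Predictive mean over a 6-shift window = T·E[λ|data] = 6·175/27 = 350/9.

350/9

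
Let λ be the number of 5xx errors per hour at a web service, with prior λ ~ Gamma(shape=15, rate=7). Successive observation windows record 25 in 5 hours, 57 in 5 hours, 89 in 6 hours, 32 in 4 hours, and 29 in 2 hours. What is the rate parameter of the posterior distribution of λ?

29

Total count: 25 + 57 + 89 + 32 + 29 = 232.
Total exposure: 5 + 5 + 6 + 4 + 2 = 22 hours.
Gamma(α, β) with Poisson data over total exposure Σt gives posterior Gamma(α+Σx, β+Σt) = Gamma(247, 29).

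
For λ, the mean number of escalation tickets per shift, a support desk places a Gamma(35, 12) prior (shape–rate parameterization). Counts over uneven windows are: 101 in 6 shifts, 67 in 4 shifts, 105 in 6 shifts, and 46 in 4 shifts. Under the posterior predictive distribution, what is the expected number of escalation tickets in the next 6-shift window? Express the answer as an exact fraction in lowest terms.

Total count: 101 + 67 + 105 + 46 = 319.
Total exposure: 6 + 4 + 6 + 4 = 20 shifts.
Conjugate update: add total count to the shape and total exposure to the rate, giving Gamma(354, 32).
Predictive mean over a 6-shift window = T·E[λ|data] = 6·354/32 = 531/8.

531/8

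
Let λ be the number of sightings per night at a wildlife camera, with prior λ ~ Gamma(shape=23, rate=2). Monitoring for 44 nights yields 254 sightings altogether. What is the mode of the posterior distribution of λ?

Total count 254 over total exposure 44 nights.
The Gamma prior is conjugate for the Poisson rate, so λ | data ~ Gamma(23+254, 2+44) = Gamma(277, 46).
Posterior mode = (α'−1)/β' = 276/46 = 6.

6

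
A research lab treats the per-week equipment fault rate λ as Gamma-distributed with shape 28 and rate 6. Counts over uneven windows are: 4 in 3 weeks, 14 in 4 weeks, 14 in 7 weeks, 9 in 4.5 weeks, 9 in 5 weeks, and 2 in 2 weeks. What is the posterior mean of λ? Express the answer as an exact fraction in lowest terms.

Total count: 4 + 14 + 14 + 9 + 9 + 2 = 52.
Total exposure: 3 + 4 + 7 + 4.5 + 5 + 2 = 25.5 weeks.
Posterior: α' = 28 + 52 = 80, β' = 6 + 25.5 = 63/2.
Posterior mean = α'/β' = 80/(63/2) = 160/63.

160/63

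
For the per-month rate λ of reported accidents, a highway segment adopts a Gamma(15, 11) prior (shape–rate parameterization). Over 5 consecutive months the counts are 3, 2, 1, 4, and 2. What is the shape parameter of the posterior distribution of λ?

Total count: 3 + 2 + 1 + 4 + 2 = 12.
Total exposure: 5 months.
By Gamma–Poisson conjugacy, the posterior is Gamma(α + Σx, β + Σt) = Gamma(15 + 12, 11 + 5) = Gamma(27, 16).

27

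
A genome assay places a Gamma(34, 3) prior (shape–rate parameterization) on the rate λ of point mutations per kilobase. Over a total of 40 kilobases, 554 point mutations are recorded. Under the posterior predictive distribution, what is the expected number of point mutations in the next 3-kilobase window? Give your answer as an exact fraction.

Total count 554 over total exposure 40 kilobases.
By Gamma–Poisson conjugacy, the posterior is Gamma(α + Σx, β + Σt) = Gamma(34 + 554, 3 + 40) = Gamma(588, 43).
Predictive mean over a 3-kilobase window = T·E[λ|data] = 3·588/43 = 1764/43.

1764/43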